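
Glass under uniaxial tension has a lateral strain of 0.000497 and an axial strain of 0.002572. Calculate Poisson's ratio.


Poisson's ratio: nu = lateral strain / axial strain
  nu = 0.000497 / 0.002572 = 0.1932

0.1932


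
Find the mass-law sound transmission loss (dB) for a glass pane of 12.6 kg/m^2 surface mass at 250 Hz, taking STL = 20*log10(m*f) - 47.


Mass law: STL = 20 * log10(m * f) - 47
  m * f = 12.6 * 250 = 3150
  log10(3150) = 3.49831
  STL = 20 * 3.49831 - 47 = 69.9662 - 47 = 23.0 dB

23.0 dB


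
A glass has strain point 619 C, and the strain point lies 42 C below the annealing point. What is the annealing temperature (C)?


T_anneal = T_strain + gap:
  T_anneal = 619 + 42 = 661 C

661 C


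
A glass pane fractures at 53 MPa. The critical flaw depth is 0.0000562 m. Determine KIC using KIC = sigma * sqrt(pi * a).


Fracture toughness: KIC = sigma * sqrt(pi * a)
  pi * a = pi * 0.0000562 = 0.000176558
  sqrt(pi * a) = 0.013288
  KIC = 53 * 0.013288 = 0.704 MPa*sqrt(m)

0.704 MPa*sqrt(m)


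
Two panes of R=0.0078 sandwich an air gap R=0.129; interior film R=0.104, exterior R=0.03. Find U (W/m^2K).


Total thermal resistance (series):
  R_total = R_in + R_glass + R_air + R_glass + R_out
  R_total = 0.104 + 0.0078 + 0.129 + 0.0078 + 0.03 = 0.2786 m^2K/W
U-value = 1 / R_total = 1 / 0.2786 = 3.589 W/m^2K

3.589 W/m^2K


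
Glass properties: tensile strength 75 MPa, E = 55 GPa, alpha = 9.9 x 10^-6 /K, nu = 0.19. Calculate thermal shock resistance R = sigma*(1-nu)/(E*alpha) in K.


Thermal shock resistance: R = sigma * (1 - nu) / (E * alpha)
  Numerator = 75 * (1 - 0.19) = 60.75
  Denominator = 55 * 1000 * (9.9 x 10^-6) = 0.5445
  R = 60.75 / 0.5445 = 111.6 K

111.6 K


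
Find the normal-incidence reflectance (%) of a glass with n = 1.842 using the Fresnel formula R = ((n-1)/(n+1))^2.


Fresnel reflectance at normal incidence:
  R = ((n - 1)/(n + 1))^2
  (n - 1)/(n + 1) = (1.842 - 1)/(1.842 + 1) = 0.29627
  R = 0.29627^2 = 0.0877759
  R(%) = 0.0877759 * 100 = 8.778%

8.778%


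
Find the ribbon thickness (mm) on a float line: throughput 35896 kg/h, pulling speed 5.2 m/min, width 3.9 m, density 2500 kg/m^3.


Ribbon cross-section from mass balance:
  Volume rate = throughput / density = 35896 / 2500 = 14.3584 m^3/h
  thickness = volume rate / (speed * 60 * width), i.e.
  thickness = throughput / (60 * speed * width * density) * 1000
  thickness = 35896 / (60 * 5.2 * 3.9 * 2500) * 1000 = 11.8 mm

11.8 mm


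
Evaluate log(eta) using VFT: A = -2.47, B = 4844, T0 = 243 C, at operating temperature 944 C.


VFT equation: log(eta) = A + B / (T - T0)
  T - T0 = 944 - 243 = 701
  B / (T - T0) = 4844 / 701 = 6.91
  log(eta) = -2.47 + 6.91 = 4.44

4.44


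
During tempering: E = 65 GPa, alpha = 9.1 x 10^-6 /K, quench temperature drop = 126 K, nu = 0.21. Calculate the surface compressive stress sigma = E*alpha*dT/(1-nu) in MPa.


Tempering stress: sigma = E * alpha * dT / (1 - nu)
  E (MPa) = 65 * 1000 = 65000
  Numerator = 65000 * (9.1 x 10^-6) * 126 = 74.529
  Denominator = 1 - 0.21 = 0.79
  sigma = 74.529 / 0.79 = 94.3 MPa

94.3 MPa


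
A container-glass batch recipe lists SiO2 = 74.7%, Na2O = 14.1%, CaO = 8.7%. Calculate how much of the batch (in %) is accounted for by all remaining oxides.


Sum the three major oxides:
  SiO2 + Na2O + CaO = 74.7 + 14.1 + 8.7 = 97.5%
Subtract from 100%:
  Others = 100 - 97.5 = 2.5%

2.5%


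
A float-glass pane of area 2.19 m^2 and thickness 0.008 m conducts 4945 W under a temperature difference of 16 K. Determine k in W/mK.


Fourier's law rearranged: k = Q * t / (A * dT)
  Numerator = 4945 * 0.008 = 39.56
  Denominator = 2.19 * 16 = 35.04
  k = 39.56 / 35.04 = 1.129 W/mK

1.129 W/mK


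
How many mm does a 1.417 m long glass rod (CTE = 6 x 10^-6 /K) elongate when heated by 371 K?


Thermal expansion formula: dL = alpha * L0 * dT
  dL = (6 x 10^-6) * 1.417 * 371 = 0.00315424 m
Convert to mm: 0.00315424 * 1000 = 3.1542 mm

3.1542 mm


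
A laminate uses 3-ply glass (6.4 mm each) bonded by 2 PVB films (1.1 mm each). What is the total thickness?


Total thickness = glass contribution + PVB contribution
  Glass: 3 * 6.4 = 19.2 mm
  PVB: 2 * 1.1 = 2.2 mm
  Total = 19.2 + 2.2 = 21.4 mm

21.4 mm


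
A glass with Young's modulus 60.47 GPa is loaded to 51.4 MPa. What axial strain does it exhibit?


Rearrange E = sigma / epsilon:
  epsilon = sigma / E
  E (MPa) = 60.47 * 1000 = 60470
  epsilon = 51.4 / 60470 = 0.00085

0.00085


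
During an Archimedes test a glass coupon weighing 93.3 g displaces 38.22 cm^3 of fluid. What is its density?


Use the definition of density:
  rho = mass / volume
  rho = 93.3 / 38.22 = 2.441 g/cm^3

2.441 g/cm^3


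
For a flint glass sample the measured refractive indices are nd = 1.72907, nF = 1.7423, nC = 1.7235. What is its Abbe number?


Abbe number formula: Vd = (nd - 1) / (nF - nC)
  nd - 1 = 1.72907 - 1 = 0.72907
  nF - nC = 1.7423 - 1.7235 = 0.0188
  Vd = 0.72907 / 0.0188 = 38.78

38.78


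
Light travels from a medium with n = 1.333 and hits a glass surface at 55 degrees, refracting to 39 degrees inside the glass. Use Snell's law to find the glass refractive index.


Apply Snell's law: n1 * sin(theta1) = n2 * sin(theta2)
  n2 = n1 * sin(theta1) / sin(theta2)
  sin(55) = 0.819152
  sin(39) = 0.62932
  n2 = 1.333 * 0.819152 / 0.62932 = 1.7351

1.7351


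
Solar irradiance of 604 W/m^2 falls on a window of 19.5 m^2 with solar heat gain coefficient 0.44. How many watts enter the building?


Solar heat gain: Q = Area * SHGC * Irradiance
  Q = 19.5 * 0.44 * 604 = 5182.3 W

5182.3 W


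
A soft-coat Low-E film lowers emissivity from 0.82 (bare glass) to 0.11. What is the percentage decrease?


Percentage reduction = (1 - coated/uncoated) * 100
  Ratio = 0.11 / 0.82 = 0.1341
  Reduction = (1 - 0.1341) * 100 = 86.6%

86.6%


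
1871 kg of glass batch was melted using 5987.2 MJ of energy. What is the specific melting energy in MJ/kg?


Rearrange E = m * s for s:
  s = E / m
  s = 5987.2 / 1871 = 3.2 MJ/kg

3.2 MJ/kg


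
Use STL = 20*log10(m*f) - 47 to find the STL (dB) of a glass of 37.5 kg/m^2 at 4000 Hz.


Mass law: STL = 20 * log10(m * f) - 47
  m * f = 37.5 * 4000 = 150000
  log10(150000) = 5.17609
  STL = 20 * 5.17609 - 47 = 103.5218 - 47 = 56.5 dB

56.5 dB


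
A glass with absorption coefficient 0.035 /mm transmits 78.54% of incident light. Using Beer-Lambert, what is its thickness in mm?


Rearrange T = exp(-alpha * thickness):
  thickness = -ln(T) / alpha
  T = 78.54/100 = 0.7854
  ln(T) = -0.24156
  -ln(T) = 0.24156
  thickness = 0.24156 / 0.035 = 6.9 mm

6.9 mm


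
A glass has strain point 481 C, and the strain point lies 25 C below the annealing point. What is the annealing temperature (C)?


T_anneal = T_strain + gap:
  T_anneal = 481 + 25 = 506 C

506 C


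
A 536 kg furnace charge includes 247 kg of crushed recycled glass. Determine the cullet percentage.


Cullet ratio = (cullet mass / total batch mass) * 100
  Ratio = 247 / 536 * 100 = 46.08%

46.08%


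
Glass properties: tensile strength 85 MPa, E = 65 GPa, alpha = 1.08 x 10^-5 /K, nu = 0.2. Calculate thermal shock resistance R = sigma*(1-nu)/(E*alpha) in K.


Thermal shock resistance: R = sigma * (1 - nu) / (E * alpha)
  Numerator = 85 * (1 - 0.2) = 68.0
  Denominator = 65 * 1000 * (1.08 x 10^-5) = 0.702
  R = 68.0 / 0.702 = 96.9 K

96.9 K


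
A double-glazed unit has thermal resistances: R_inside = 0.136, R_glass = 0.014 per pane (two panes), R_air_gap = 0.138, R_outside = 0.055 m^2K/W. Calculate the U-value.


Total thermal resistance (series):
  R_total = R_in + R_glass + R_air + R_glass + R_out
  R_total = 0.136 + 0.014 + 0.138 + 0.014 + 0.055 = 0.357 m^2K/W
U-value = 1 / R_total = 1 / 0.357 = 2.801 W/m^2K

2.801 W/m^2K


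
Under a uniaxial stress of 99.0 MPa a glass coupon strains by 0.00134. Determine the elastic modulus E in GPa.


Young's modulus: E = stress / strain
  E = 99.0 MPa / 0.00134 = 73880.6 MPa
Convert to GPa: 73880.6 / 1000 = 73.88 GPa

73.88 GPa


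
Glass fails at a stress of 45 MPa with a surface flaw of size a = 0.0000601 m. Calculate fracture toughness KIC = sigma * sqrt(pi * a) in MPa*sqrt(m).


Fracture toughness: KIC = sigma * sqrt(pi * a)
  pi * a = pi * 0.0000601 = 0.00018881
  sqrt(pi * a) = 0.013741
  KIC = 45 * 0.013741 = 0.618 MPa*sqrt(m)

0.618 MPa*sqrt(m)


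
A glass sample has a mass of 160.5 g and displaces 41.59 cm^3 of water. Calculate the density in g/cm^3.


Use the definition of density:
  rho = mass / volume
  rho = 160.5 / 41.59 = 3.859 g/cm^3

3.859 g/cm^3


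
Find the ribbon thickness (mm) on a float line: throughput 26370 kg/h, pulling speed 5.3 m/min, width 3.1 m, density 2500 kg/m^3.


Ribbon cross-section from mass balance:
  Volume rate = throughput / density = 26370 / 2500 = 10.548 m^3/h
  thickness = volume rate / (speed * 60 * width), i.e.
  thickness = throughput / (60 * speed * width * density) * 1000
  thickness = 26370 / (60 * 5.3 * 3.1 * 2500) * 1000 = 10.7 mm

10.7 mm


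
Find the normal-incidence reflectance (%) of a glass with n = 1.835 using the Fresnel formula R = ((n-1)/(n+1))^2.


Fresnel reflectance at normal incidence:
  R = ((n - 1)/(n + 1))^2
  (n - 1)/(n + 1) = (1.835 - 1)/(1.835 + 1) = 0.294533
  R = 0.294533^2 = 0.0867497
  R(%) = 0.0867497 * 100 = 8.675%

8.675%


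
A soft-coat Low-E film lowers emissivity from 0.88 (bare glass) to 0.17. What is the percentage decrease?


Percentage reduction = (1 - coated/uncoated) * 100
  Ratio = 0.17 / 0.88 = 0.1932
  Reduction = (1 - 0.1932) * 100 = 80.7%

80.7%


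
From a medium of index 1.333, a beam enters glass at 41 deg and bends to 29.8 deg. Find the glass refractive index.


Apply Snell's law: n1 * sin(theta1) = n2 * sin(theta2)
  n2 = n1 * sin(theta1) / sin(theta2)
  sin(41) = 0.656059
  sin(29.8) = 0.496974
  n2 = 1.333 * 0.656059 / 0.496974 = 1.7597

1.7597


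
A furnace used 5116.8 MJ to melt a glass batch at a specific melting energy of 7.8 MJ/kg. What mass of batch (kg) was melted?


Rearrange E = m * s for m:
  m = E / s
  m = 5116.8 / 7.8 = 656.0 kg

656.0 kg


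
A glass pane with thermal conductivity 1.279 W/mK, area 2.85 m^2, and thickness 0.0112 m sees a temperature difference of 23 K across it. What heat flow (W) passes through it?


Fourier's law: Q = k * A * dT / t
  Q = 1.279 * 2.85 * 23 / 0.0112
  Q = 83.83845 / 0.0112 = 7485.6 W

7485.6 W


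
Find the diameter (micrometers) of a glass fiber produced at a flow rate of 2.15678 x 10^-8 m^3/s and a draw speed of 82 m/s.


Cross-sectional area from continuity:
  A = Q / v = 2.15678 x 10^-8 / 82 = 2.63022 x 10^-10 m^2
Diameter from circular cross-section:
  d = sqrt(4A / pi) * 10^6 (m -> um)
  d = sqrt(4 * 2.63022 x 10^-10 / pi) * 10^6 = 18.3 um

18.3 um


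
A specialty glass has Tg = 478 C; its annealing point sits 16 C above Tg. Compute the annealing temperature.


The annealing temperature is Tg plus the offset:
  T_anneal = 478 + 16 = 494 C

494 C


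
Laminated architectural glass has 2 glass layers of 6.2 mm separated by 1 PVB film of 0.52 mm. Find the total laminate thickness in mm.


Total thickness = glass contribution + PVB contribution
  Glass: 2 * 6.2 = 12.4 mm
  PVB: 1 * 0.52 = 0.52 mm
  Total = 12.4 + 0.52 = 12.92 mm

12.92 mm


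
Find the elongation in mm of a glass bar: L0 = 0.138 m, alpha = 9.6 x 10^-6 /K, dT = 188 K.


Thermal expansion formula: dL = alpha * L0 * dT
  dL = (9.6 x 10^-6) * 0.138 * 188 = 0.00024906 m
Convert to mm: 0.00024906 * 1000 = 0.2491 mm

0.2491 mm


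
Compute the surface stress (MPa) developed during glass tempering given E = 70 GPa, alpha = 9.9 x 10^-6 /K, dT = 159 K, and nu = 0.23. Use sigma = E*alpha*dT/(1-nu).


Tempering stress: sigma = E * alpha * dT / (1 - nu)
  E (MPa) = 70 * 1000 = 70000
  Numerator = 70000 * (9.9 x 10^-6) * 159 = 110.187
  Denominator = 1 - 0.23 = 0.77
  sigma = 110.187 / 0.77 = 143.1 MPa

143.1 MPa


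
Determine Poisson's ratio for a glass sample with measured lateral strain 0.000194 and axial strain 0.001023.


Poisson's ratio: nu = lateral strain / axial strain
  nu = 0.000194 / 0.001023 = 0.1896

0.1896


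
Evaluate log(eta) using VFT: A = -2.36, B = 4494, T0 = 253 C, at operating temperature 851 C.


VFT equation: log(eta) = A + B / (T - T0)
  T - T0 = 851 - 253 = 598
  B / (T - T0) = 4494 / 598 = 7.515
  log(eta) = -2.36 + 7.515 = 5.155

5.155


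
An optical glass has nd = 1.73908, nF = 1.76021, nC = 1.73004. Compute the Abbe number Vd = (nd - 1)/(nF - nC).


Abbe number formula: Vd = (nd - 1) / (nF - nC)
  nd - 1 = 1.73908 - 1 = 0.73908
  nF - nC = 1.76021 - 1.73004 = 0.03017
  Vd = 0.73908 / 0.03017 = 24.5

24.5


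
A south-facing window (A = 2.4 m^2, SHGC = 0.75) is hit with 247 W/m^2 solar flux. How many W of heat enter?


Solar heat gain: Q = Area * SHGC * Irradiance
  Q = 2.4 * 0.75 * 247 = 444.6 W

444.6 W


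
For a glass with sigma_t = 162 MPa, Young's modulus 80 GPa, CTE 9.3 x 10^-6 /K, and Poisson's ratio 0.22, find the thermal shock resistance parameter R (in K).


Thermal shock resistance: R = sigma * (1 - nu) / (E * alpha)
  Numerator = 162 * (1 - 0.22) = 126.36
  Denominator = 80 * 1000 * (9.3 x 10^-6) = 0.744
  R = 126.36 / 0.744 = 169.8 K

169.8 K


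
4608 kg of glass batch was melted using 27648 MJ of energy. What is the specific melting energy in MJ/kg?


Rearrange E = m * s for s:
  s = E / m
  s = 27648 / 4608 = 6.0 MJ/kg

6.0 MJ/kg


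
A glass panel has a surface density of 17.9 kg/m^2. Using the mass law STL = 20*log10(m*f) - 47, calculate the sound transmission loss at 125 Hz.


Mass law: STL = 20 * log10(m * f) - 47
  m * f = 17.9 * 125 = 2237.5
  log10(2237.5) = 3.34976
  STL = 20 * 3.34976 - 47 = 66.9952 - 47 = 20.0 dB

20.0 dB


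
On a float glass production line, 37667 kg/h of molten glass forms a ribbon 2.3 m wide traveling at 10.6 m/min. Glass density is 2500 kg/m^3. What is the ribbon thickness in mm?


Ribbon cross-section from mass balance:
  Volume rate = throughput / density = 37667 / 2500 = 15.0668 m^3/h
  thickness = volume rate / (speed * 60 * width), i.e.
  thickness = throughput / (60 * speed * width * density) * 1000
  thickness = 37667 / (60 * 10.6 * 2.3 * 2500) * 1000 = 10.3 mm

10.3 mm


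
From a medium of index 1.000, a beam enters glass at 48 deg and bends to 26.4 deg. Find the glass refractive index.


Apply Snell's law: n1 * sin(theta1) = n2 * sin(theta2)
  n2 = n1 * sin(theta1) / sin(theta2)
  sin(48) = 0.743145
  sin(26.4) = 0.444635
  n2 = 1.000 * 0.743145 / 0.444635 = 1.6714

1.6714


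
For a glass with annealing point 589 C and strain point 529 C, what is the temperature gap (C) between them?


Gap = T_anneal - T_strain:
  gap = 589 - 529 = 60 C

60 C


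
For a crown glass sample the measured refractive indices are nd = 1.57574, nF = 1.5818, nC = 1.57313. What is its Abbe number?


Abbe number formula: Vd = (nd - 1) / (nF - nC)
  nd - 1 = 1.57574 - 1 = 0.57574
  nF - nC = 1.5818 - 1.57313 = 0.00867
  Vd = 0.57574 / 0.00867 = 66.41

66.41


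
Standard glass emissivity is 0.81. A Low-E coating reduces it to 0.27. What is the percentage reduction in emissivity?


Percentage reduction = (1 - coated/uncoated) * 100
  Ratio = 0.27 / 0.81 = 0.3333
  Reduction = (1 - 0.3333) * 100 = 66.7%

66.7%


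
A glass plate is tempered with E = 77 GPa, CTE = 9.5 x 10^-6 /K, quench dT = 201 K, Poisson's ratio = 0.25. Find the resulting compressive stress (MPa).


Tempering stress: sigma = E * alpha * dT / (1 - nu)
  E (MPa) = 77 * 1000 = 77000
  Numerator = 77000 * (9.5 x 10^-6) * 201 = 147.0315
  Denominator = 1 - 0.25 = 0.75
  sigma = 147.0315 / 0.75 = 196.0 MPa

196.0 MPa


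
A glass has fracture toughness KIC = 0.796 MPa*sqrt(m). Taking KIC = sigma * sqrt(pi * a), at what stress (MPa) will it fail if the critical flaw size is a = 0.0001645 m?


Rearrange KIC = sigma * sqrt(pi * a):
  sigma = KIC / sqrt(pi * a)
  sqrt(pi * 0.0001645) = 0.022733
  sigma = 0.796 / 0.022733 = 35.02 MPa

35.02 MPa


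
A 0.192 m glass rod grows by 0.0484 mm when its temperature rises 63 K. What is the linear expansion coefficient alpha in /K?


Rearrange dL = alpha * L0 * dT for alpha:
  alpha = dL / (L0 * dT)
  alpha = (0.0484 / 1000) / (0.192 * 63) = 0.000004001 /K = 4.001 x 10^-6 /K

4.001 x 10^-6 /K


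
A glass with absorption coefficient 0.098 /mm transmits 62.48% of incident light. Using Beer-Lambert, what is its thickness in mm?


Rearrange T = exp(-alpha * thickness):
  thickness = -ln(T) / alpha
  T = 62.48/100 = 0.6248
  ln(T) = -0.47032
  -ln(T) = 0.47032
  thickness = 0.47032 / 0.098 = 4.8 mm

4.8 mm


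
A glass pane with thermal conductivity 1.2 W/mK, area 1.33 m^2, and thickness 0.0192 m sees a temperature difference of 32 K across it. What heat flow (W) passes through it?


Fourier's law: Q = k * A * dT / t
  Q = 1.2 * 1.33 * 32 / 0.0192
  Q = 51.072 / 0.0192 = 2660 W

2660 W


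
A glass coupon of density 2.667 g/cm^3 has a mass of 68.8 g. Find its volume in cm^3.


Rearrange rho = m / V:
  V = m / rho
  V = 68.8 / 2.667 = 25.797 cm^3

25.797 cm^3


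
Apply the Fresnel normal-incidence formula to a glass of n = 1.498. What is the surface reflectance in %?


Fresnel reflectance at normal incidence:
  R = ((n - 1)/(n + 1))^2
  (n - 1)/(n + 1) = (1.498 - 1)/(1.498 + 1) = 0.199359
  R = 0.199359^2 = 0.039744
  R(%) = 0.039744 * 100 = 3.974%

3.974%


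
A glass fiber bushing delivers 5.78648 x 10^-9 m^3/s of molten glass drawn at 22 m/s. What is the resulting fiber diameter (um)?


Cross-sectional area from continuity:
  A = Q / v = 5.78648 x 10^-9 / 22 = 2.630218 x 10^-10 m^2
Diameter from circular cross-section:
  d = sqrt(4A / pi) * 10^6 (m -> um)
  d = sqrt(4 * 2.630218 x 10^-10 / pi) * 10^6 = 18.3 um

18.3 um


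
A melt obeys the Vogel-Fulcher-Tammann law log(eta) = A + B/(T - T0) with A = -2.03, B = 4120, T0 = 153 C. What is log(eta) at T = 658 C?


VFT equation: log(eta) = A + B / (T - T0)
  T - T0 = 658 - 153 = 505
  B / (T - T0) = 4120 / 505 = 8.158
  log(eta) = -2.03 + 8.158 = 6.128

6.128


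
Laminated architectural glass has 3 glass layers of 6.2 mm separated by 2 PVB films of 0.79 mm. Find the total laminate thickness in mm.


Total thickness = glass contribution + PVB contribution
  Glass: 3 * 6.2 = 18.6 mm
  PVB: 2 * 0.79 = 1.58 mm
  Total = 18.6 + 1.58 = 20.18 mm

20.18 mm


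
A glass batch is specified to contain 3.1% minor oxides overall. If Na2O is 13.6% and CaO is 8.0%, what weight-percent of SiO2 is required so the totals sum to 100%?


Known pieces sum to 100%:
  SiO2 = 100 - (others + Na2O + CaO)
  SiO2 = 100 - (3.1 + 13.6 + 8.0) = 75.3%

75.3%


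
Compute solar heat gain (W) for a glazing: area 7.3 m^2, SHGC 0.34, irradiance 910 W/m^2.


Solar heat gain: Q = Area * SHGC * Irradiance
  Q = 7.3 * 0.34 * 910 = 2258.6 W

2258.6 W


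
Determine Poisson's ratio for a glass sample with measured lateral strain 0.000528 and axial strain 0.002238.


Poisson's ratio: nu = lateral strain / axial strain
  nu = 0.000528 / 0.002238 = 0.2359

0.2359


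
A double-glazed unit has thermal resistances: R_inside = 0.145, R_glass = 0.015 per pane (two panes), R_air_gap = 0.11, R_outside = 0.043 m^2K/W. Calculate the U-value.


Total thermal resistance (series):
  R_total = R_in + R_glass + R_air + R_glass + R_out
  R_total = 0.145 + 0.015 + 0.11 + 0.015 + 0.043 = 0.328 m^2K/W
U-value = 1 / R_total = 1 / 0.328 = 3.049 W/m^2K

3.049 W/m^2K


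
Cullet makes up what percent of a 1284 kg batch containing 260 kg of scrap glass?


Cullet ratio = (cullet mass / total batch mass) * 100
  Ratio = 260 / 1284 * 100 = 20.25%

20.25%


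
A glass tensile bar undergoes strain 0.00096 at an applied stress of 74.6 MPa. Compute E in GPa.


Young's modulus: E = stress / strain
  E = 74.6 MPa / 0.00096 = 77708.33 MPa
Convert to GPa: 77708.33 / 1000 = 77.71 GPa

77.71 GPa


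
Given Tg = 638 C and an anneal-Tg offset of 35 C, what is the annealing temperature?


The annealing temperature is Tg plus the offset:
  T_anneal = 638 + 35 = 673 C

673 C


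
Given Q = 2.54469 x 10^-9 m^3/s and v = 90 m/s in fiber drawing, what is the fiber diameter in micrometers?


Cross-sectional area from continuity:
  A = Q / v = 2.54469 x 10^-9 / 90 = 2.827433 x 10^-11 m^2
Diameter from circular cross-section:
  d = sqrt(4A / pi) * 10^6 (m -> um)
  d = sqrt(4 * 2.827433 x 10^-11 / pi) * 10^6 = 6.0 um

6.0 um


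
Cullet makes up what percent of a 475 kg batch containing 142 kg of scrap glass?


Cullet ratio = (cullet mass / total batch mass) * 100
  Ratio = 142 / 475 * 100 = 29.89%

29.89%


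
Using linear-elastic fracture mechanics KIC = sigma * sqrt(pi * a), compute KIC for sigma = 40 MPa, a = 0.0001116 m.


Fracture toughness: KIC = sigma * sqrt(pi * a)
  pi * a = pi * 0.0001116 = 0.000350602
  sqrt(pi * a) = 0.018724
  KIC = 40 * 0.018724 = 0.749 MPa*sqrt(m)

0.749 MPa*sqrt(m)


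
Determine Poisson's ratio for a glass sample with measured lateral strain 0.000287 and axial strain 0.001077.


Poisson's ratio: nu = lateral strain / axial strain
  nu = 0.000287 / 0.001077 = 0.2665

0.2665


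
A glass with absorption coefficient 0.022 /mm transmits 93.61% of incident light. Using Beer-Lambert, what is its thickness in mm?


Rearrange T = exp(-alpha * thickness):
  thickness = -ln(T) / alpha
  T = 93.61/100 = 0.9361
  ln(T) = -0.06603
  -ln(T) = 0.06603
  thickness = 0.06603 / 0.022 = 3.0 mm

3.0 mm


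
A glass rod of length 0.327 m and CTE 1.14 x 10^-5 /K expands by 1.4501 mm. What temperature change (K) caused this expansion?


Rearrange dL = alpha * L0 * dT for dT:
  dT = dL / (alpha * L0)
  dL (m) = 1.4501 / 1000 = 0.0014501
  dT = 0.0014501 / ((1.14 x 10^-5) * 0.327) = 389.0 K

389.0 K


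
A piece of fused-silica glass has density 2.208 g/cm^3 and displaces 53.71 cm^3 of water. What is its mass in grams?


Rearrange rho = m / V:
  m = rho * V
  m = 2.208 * 53.71 = 118.592 g

118.592 g


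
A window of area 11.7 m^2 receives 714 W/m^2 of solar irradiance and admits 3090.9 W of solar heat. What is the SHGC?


Rearrange Q = Area * SHGC * Irradiance:
  SHGC = Q / (Area * Irradiance)
  SHGC = 3090.9 / (11.7 * 714) = 0.37

0.37


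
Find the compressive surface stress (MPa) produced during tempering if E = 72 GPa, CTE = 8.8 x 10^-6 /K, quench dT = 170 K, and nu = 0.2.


Tempering stress: sigma = E * alpha * dT / (1 - nu)
  E (MPa) = 72 * 1000 = 72000
  Numerator = 72000 * (8.8 x 10^-6) * 170 = 107.712
  Denominator = 1 - 0.2 = 0.8
  sigma = 107.712 / 0.8 = 134.6 MPa

134.6 MPa


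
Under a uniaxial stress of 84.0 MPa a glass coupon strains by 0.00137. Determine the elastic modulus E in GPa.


Young's modulus: E = stress / strain
  E = 84.0 MPa / 0.00137 = 61313.87 MPa
Convert to GPa: 61313.87 / 1000 = 61.31 GPa

61.31 GPa


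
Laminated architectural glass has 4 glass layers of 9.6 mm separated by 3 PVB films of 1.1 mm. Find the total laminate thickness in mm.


Total thickness = glass contribution + PVB contribution
  Glass: 4 * 9.6 = 38.4 mm
  PVB: 3 * 1.1 = 3.3 mm
  Total = 38.4 + 3.3 = 41.7 mm

41.7 mm


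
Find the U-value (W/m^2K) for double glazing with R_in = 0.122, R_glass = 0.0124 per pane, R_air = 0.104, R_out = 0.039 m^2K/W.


Total thermal resistance (series):
  R_total = R_in + R_glass + R_air + R_glass + R_out
  R_total = 0.122 + 0.0124 + 0.104 + 0.0124 + 0.039 = 0.2898 m^2K/W
U-value = 1 / R_total = 1 / 0.2898 = 3.451 W/m^2K

3.451 W/m^2K


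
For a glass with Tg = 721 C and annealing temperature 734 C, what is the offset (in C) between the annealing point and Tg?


Offset = T_anneal - Tg:
  offset = 734 - 721 = 13 C

13 C


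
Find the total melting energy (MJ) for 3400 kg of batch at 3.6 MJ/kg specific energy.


Total energy = mass * specific energy
  E = 3400 * 3.6 = 12240 MJ

12240 MJ


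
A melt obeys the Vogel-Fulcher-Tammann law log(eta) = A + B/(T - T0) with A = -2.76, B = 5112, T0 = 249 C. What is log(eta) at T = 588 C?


VFT equation: log(eta) = A + B / (T - T0)
  T - T0 = 588 - 249 = 339
  B / (T - T0) = 5112 / 339 = 15.08
  log(eta) = -2.76 + 15.08 = 12.32

12.32


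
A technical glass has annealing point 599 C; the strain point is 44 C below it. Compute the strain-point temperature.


Strain point = annealing point - difference:
  T_strain = 599 - 44 = 555 C

555 C


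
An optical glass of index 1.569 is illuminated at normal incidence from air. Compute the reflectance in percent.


Fresnel reflectance at normal incidence:
  R = ((n - 1)/(n + 1))^2
  (n - 1)/(n + 1) = (1.569 - 1)/(1.569 + 1) = 0.221487
  R = 0.221487^2 = 0.0490565
  R(%) = 0.0490565 * 100 = 4.906%

4.906%


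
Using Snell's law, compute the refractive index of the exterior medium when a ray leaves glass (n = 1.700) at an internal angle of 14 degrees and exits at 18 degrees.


Apply Snell's law: n1 * sin(theta1) = n2 * sin(theta2)
  n2 = n1 * sin(theta1) / sin(theta2)
  sin(14) = 0.241922
  sin(18) = 0.309017
  n2 = 1.700 * 0.241922 / 0.309017 = 1.3309

1.3309


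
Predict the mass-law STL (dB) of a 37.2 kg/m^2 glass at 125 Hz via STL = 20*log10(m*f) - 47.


Mass law: STL = 20 * log10(m * f) - 47
  m * f = 37.2 * 125 = 4650
  log10(4650) = 3.66745
  STL = 20 * 3.66745 - 47 = 73.349 - 47 = 26.3 dB

26.3 dB


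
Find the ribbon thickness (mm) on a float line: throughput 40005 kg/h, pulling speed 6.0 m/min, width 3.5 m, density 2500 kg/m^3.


Ribbon cross-section from mass balance:
  Volume rate = throughput / density = 40005 / 2500 = 16.002 m^3/h
  thickness = volume rate / (speed * 60 * width), i.e.
  thickness = throughput / (60 * speed * width * density) * 1000
  thickness = 40005 / (60 * 6.0 * 3.5 * 2500) * 1000 = 12.7 mm

12.7 mm


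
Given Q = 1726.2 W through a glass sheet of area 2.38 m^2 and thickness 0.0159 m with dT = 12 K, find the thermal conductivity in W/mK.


Fourier's law rearranged: k = Q * t / (A * dT)
  Numerator = 1726.2 * 0.0159 = 27.44658
  Denominator = 2.38 * 12 = 28.56
  k = 27.44658 / 28.56 = 0.961 W/mK

0.961 W/mK


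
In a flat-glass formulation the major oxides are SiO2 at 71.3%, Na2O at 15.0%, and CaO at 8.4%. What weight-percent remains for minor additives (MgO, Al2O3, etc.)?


Sum the three major oxides:
  SiO2 + Na2O + CaO = 71.3 + 15.0 + 8.4 = 94.7%
Subtract from 100%:
  Others = 100 - 94.7 = 5.3%

5.3%


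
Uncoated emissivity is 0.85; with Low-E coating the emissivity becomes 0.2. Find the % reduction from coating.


Percentage reduction = (1 - coated/uncoated) * 100
  Ratio = 0.2 / 0.85 = 0.2353
  Reduction = (1 - 0.2353) * 100 = 76.5%

76.5%


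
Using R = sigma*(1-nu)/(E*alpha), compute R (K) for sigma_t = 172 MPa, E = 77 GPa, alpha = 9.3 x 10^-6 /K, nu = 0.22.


Thermal shock resistance: R = sigma * (1 - nu) / (E * alpha)
  Numerator = 172 * (1 - 0.22) = 134.16
  Denominator = 77 * 1000 * (9.3 x 10^-6) = 0.7161
  R = 134.16 / 0.7161 = 187.3 K

187.3 K


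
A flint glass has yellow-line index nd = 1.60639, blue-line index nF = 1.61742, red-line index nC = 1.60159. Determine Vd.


Abbe number formula: Vd = (nd - 1) / (nF - nC)
  nd - 1 = 1.60639 - 1 = 0.60639
  nF - nC = 1.61742 - 1.60159 = 0.01583
  Vd = 0.60639 / 0.01583 = 38.31

38.31


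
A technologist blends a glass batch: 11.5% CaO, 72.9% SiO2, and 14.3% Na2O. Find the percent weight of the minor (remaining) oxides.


Sum the three major oxides:
  SiO2 + Na2O + CaO = 72.9 + 14.3 + 11.5 = 98.7%
Subtract from 100%:
  Others = 100 - 98.7 = 1.3%

1.3%


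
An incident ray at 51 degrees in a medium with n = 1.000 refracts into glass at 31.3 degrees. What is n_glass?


Apply Snell's law: n1 * sin(theta1) = n2 * sin(theta2)
  n2 = n1 * sin(theta1) / sin(theta2)
  sin(51) = 0.777146
  sin(31.3) = 0.519519
  n2 = 1.000 * 0.777146 / 0.519519 = 1.4959

1.4959


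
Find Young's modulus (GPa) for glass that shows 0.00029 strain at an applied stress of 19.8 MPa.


Young's modulus: E = stress / strain
  E = 19.8 MPa / 0.00029 = 68275.86 MPa
Convert to GPa: 68275.86 / 1000 = 68.28 GPa

68.28 GPa


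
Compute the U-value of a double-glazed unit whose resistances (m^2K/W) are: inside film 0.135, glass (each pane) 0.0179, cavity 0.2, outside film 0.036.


Total thermal resistance (series):
  R_total = R_in + R_glass + R_air + R_glass + R_out
  R_total = 0.135 + 0.0179 + 0.2 + 0.0179 + 0.036 = 0.4068 m^2K/W
U-value = 1 / R_total = 1 / 0.4068 = 2.458 W/m^2K

2.458 W/m^2K


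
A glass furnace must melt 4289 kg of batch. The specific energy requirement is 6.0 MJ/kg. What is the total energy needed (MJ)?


Total energy = mass * specific energy
  E = 4289 * 6.0 = 25734 MJ

25734 MJ


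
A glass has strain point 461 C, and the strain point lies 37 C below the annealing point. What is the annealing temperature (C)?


T_anneal = T_strain + gap:
  T_anneal = 461 + 37 = 498 C

498 C


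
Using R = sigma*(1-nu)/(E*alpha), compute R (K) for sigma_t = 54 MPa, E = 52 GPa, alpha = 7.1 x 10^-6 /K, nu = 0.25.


Thermal shock resistance: R = sigma * (1 - nu) / (E * alpha)
  Numerator = 54 * (1 - 0.25) = 40.5
  Denominator = 52 * 1000 * (7.1 x 10^-6) = 0.3692
  R = 40.5 / 0.3692 = 109.7 K

109.7 K


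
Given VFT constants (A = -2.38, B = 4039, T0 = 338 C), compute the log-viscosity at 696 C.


VFT equation: log(eta) = A + B / (T - T0)
  T - T0 = 696 - 338 = 358
  B / (T - T0) = 4039 / 358 = 11.282
  log(eta) = -2.38 + 11.282 = 8.902

8.902


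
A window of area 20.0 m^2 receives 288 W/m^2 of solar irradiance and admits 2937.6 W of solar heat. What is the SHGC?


Rearrange Q = Area * SHGC * Irradiance:
  SHGC = Q / (Area * Irradiance)
  SHGC = 2937.6 / (20.0 * 288) = 0.51

0.51


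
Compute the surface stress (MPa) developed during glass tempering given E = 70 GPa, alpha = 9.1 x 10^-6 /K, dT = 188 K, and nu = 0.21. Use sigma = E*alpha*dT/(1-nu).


Tempering stress: sigma = E * alpha * dT / (1 - nu)
  E (MPa) = 70 * 1000 = 70000
  Numerator = 70000 * (9.1 x 10^-6) * 188 = 119.756
  Denominator = 1 - 0.21 = 0.79
  sigma = 119.756 / 0.79 = 151.6 MPa

151.6 MPa


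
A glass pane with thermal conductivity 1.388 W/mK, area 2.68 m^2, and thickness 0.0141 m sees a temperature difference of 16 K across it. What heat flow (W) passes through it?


Fourier's law: Q = k * A * dT / t
  Q = 1.388 * 2.68 * 16 / 0.0141
  Q = 59.51744 / 0.0141 = 4221.1 W

4221.1 W


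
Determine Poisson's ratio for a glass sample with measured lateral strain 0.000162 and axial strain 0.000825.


Poisson's ratio: nu = lateral strain / axial strain
  nu = 0.000162 / 0.000825 = 0.1964

0.1964


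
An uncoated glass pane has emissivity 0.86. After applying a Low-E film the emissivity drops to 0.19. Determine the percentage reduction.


Percentage reduction = (1 - coated/uncoated) * 100
  Ratio = 0.19 / 0.86 = 0.2209
  Reduction = (1 - 0.2209) * 100 = 77.9%

77.9%


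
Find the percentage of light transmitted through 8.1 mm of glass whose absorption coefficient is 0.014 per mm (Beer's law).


Beer-Lambert law: T = exp(-alpha * thickness)
  exponent = -0.014 * 8.1 = -0.1134
  T = exp(-0.1134) = 0.8928
  Percentage = 0.8928 * 100 = 89.28%

89.28%


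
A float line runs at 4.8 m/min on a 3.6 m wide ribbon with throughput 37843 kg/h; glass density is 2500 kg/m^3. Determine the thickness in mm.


Ribbon cross-section from mass balance:
  Volume rate = throughput / density = 37843 / 2500 = 15.1372 m^3/h
  thickness = volume rate / (speed * 60 * width), i.e.
  thickness = throughput / (60 * speed * width * density) * 1000
  thickness = 37843 / (60 * 4.8 * 3.6 * 2500) * 1000 = 14.6 mm

14.6 mm


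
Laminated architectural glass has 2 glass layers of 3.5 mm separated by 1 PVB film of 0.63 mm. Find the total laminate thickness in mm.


Total thickness = glass contribution + PVB contribution
  Glass: 2 * 3.5 = 7.0 mm
  PVB: 1 * 0.63 = 0.63 mm
  Total = 7.0 + 0.63 = 7.63 mm

7.63 mm


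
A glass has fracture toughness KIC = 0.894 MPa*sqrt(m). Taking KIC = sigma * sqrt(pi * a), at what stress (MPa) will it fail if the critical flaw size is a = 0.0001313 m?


Rearrange KIC = sigma * sqrt(pi * a):
  sigma = KIC / sqrt(pi * a)
  sqrt(pi * 0.0001313) = 0.02031
  sigma = 0.894 / 0.02031 = 44.02 MPa

44.02 MPa


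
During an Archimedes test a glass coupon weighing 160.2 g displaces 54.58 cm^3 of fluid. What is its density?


Use the definition of density:
  rho = mass / volume
  rho = 160.2 / 54.58 = 2.935 g/cm^3

2.935 g/cm^3


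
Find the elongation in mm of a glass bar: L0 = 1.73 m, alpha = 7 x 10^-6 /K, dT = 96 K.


Thermal expansion formula: dL = alpha * L0 * dT
  dL = (7 x 10^-6) * 1.73 * 96 = 0.00116256 m
Convert to mm: 0.00116256 * 1000 = 1.1626 mm

1.1626 mm


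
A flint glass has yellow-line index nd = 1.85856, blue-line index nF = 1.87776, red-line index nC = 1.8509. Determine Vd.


Abbe number formula: Vd = (nd - 1) / (nF - nC)
  nd - 1 = 1.85856 - 1 = 0.85856
  nF - nC = 1.87776 - 1.8509 = 0.02686
  Vd = 0.85856 / 0.02686 = 31.96

31.96


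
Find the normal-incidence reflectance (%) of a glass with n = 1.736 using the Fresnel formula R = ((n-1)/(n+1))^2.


Fresnel reflectance at normal incidence:
  R = ((n - 1)/(n + 1))^2
  (n - 1)/(n + 1) = (1.736 - 1)/(1.736 + 1) = 0.269006
  R = 0.269006^2 = 0.0723642
  R(%) = 0.0723642 * 100 = 7.236%

7.236%


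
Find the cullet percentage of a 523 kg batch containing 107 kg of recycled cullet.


Cullet ratio = (cullet mass / total batch mass) * 100
  Ratio = 107 / 523 * 100 = 20.46%

20.46%


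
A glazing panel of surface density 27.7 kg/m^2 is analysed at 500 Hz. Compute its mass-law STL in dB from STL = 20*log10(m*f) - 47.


Mass law: STL = 20 * log10(m * f) - 47
  m * f = 27.7 * 500 = 13850
  log10(13850) = 4.14145
  STL = 20 * 4.14145 - 47 = 82.829 - 47 = 35.8 dB

35.8 dB


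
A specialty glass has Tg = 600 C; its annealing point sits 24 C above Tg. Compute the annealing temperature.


The annealing temperature is Tg plus the offset:
  T_anneal = 600 + 24 = 624 C

624 C


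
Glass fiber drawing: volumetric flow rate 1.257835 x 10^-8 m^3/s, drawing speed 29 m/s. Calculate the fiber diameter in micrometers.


Cross-sectional area from continuity:
  A = Q / v = 1.257835 x 10^-8 / 29 = 4.337362 x 10^-10 m^2
Diameter from circular cross-section:
  d = sqrt(4A / pi) * 10^6 (m -> um)
  d = sqrt(4 * 4.337362 x 10^-10 / pi) * 10^6 = 23.5 um

23.5 um


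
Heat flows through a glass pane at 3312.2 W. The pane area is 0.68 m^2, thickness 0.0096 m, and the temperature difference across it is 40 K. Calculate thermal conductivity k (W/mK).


Fourier's law rearranged: k = Q * t / (A * dT)
  Numerator = 3312.2 * 0.0096 = 31.79712
  Denominator = 0.68 * 40 = 27.2
  k = 31.79712 / 27.2 = 1.169 W/mK

1.169 W/mK


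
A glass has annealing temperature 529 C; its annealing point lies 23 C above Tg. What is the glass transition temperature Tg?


Rearrange T_anneal = Tg + offset for Tg:
  Tg = T_anneal - offset = 529 - 23 = 506 C

506 C


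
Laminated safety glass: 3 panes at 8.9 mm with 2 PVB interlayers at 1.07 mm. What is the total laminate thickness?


Total thickness = glass contribution + PVB contribution
  Glass: 3 * 8.9 = 26.7 mm
  PVB: 2 * 1.07 = 2.14 mm
  Total = 26.7 + 2.14 = 28.84 mm

28.84 mm


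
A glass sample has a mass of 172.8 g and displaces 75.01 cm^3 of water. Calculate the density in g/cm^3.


Use the definition of density:
  rho = mass / volume
  rho = 172.8 / 75.01 = 2.304 g/cm^3

2.304 g/cm^3


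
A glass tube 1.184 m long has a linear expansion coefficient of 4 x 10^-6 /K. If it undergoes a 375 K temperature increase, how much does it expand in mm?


Thermal expansion formula: dL = alpha * L0 * dT
  dL = (4 x 10^-6) * 1.184 * 375 = 0.001776 m
Convert to mm: 0.001776 * 1000 = 1.776 mm

1.776 mm


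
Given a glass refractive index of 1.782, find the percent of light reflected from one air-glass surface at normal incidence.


Fresnel reflectance at normal incidence:
  R = ((n - 1)/(n + 1))^2
  (n - 1)/(n + 1) = (1.782 - 1)/(1.782 + 1) = 0.281093
  R = 0.281093^2 = 0.0790133
  R(%) = 0.0790133 * 100 = 7.901%

7.901%


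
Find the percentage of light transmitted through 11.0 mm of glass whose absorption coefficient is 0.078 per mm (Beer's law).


Beer-Lambert law: T = exp(-alpha * thickness)
  exponent = -0.078 * 11.0 = -0.858
  T = exp(-0.858) = 0.424
  Percentage = 0.424 * 100 = 42.4%

42.4%


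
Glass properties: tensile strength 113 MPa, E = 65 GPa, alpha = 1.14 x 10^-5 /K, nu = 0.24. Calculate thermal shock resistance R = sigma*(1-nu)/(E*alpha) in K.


Thermal shock resistance: R = sigma * (1 - nu) / (E * alpha)
  Numerator = 113 * (1 - 0.24) = 85.88
  Denominator = 65 * 1000 * (1.14 x 10^-5) = 0.741
  R = 85.88 / 0.741 = 115.9 K

115.9 K


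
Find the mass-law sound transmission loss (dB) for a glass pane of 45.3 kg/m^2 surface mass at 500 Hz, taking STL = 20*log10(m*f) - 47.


Mass law: STL = 20 * log10(m * f) - 47
  m * f = 45.3 * 500 = 22650
  log10(22650) = 4.35507
  STL = 20 * 4.35507 - 47 = 87.1014 - 47 = 40.1 dB

40.1 dB


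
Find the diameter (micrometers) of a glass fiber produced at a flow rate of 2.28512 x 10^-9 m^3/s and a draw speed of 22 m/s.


Cross-sectional area from continuity:
  A = Q / v = 2.28512 x 10^-9 / 22 = 1.038691 x 10^-10 m^2
Diameter from circular cross-section:
  d = sqrt(4A / pi) * 10^6 (m -> um)
  d = sqrt(4 * 1.038691 x 10^-10 / pi) * 10^6 = 11.5 um

11.5 um


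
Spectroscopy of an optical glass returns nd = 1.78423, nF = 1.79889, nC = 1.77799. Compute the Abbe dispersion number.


Abbe number formula: Vd = (nd - 1) / (nF - nC)
  nd - 1 = 1.78423 - 1 = 0.78423
  nF - nC = 1.79889 - 1.77799 = 0.0209
  Vd = 0.78423 / 0.0209 = 37.52

37.52


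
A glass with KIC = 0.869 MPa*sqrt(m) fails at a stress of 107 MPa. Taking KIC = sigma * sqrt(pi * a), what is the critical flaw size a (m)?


Rearrange KIC = sigma * sqrt(pi * a):
  sqrt(pi * a) = KIC / sigma
  sqrt(pi * a) = 0.869 / 107 = 0.008121
  a = (KIC / sigma)^2 / pi
  a = 0.008121^2 / pi = 0.000021 m

0.000021 m


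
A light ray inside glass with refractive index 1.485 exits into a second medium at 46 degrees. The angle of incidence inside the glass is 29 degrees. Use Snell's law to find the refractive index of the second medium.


Apply Snell's law: n1 * sin(theta1) = n2 * sin(theta2)
  n2 = n1 * sin(theta1) / sin(theta2)
  sin(29) = 0.48481
  sin(46) = 0.71934
  n2 = 1.485 * 0.48481 / 0.71934 = 1.0008

1.0008


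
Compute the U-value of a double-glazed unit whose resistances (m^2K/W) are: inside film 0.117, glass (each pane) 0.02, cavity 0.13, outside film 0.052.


Total thermal resistance (series):
  R_total = R_in + R_glass + R_air + R_glass + R_out
  R_total = 0.117 + 0.02 + 0.13 + 0.02 + 0.052 = 0.339 m^2K/W
U-value = 1 / R_total = 1 / 0.339 = 2.95 W/m^2K

2.95 W/m^2K


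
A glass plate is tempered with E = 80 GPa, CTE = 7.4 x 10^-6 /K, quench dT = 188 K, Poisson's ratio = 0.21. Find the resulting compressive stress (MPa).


Tempering stress: sigma = E * alpha * dT / (1 - nu)
  E (MPa) = 80 * 1000 = 80000
  Numerator = 80000 * (7.4 x 10^-6) * 188 = 111.296
  Denominator = 1 - 0.21 = 0.79
  sigma = 111.296 / 0.79 = 140.9 MPa

140.9 MPa


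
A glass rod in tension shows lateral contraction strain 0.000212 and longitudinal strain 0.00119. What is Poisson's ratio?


Poisson's ratio: nu = lateral strain / axial strain
  nu = 0.000212 / 0.00119 = 0.1782

0.1782


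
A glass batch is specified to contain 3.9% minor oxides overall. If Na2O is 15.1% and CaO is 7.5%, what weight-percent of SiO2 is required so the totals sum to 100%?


Known pieces sum to 100%:
  SiO2 = 100 - (others + Na2O + CaO)
  SiO2 = 100 - (3.9 + 15.1 + 7.5) = 73.5%

73.5%
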